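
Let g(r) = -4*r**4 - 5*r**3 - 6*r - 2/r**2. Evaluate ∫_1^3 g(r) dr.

By the power rule, an antiderivative is F(r) = -4*r**5/5 - 5*r**4/4 - 3*r**2 + 2/r.
Then F(3) - F(1) = (-19319/60) - (-61/20) = -4784/15.

-4784/15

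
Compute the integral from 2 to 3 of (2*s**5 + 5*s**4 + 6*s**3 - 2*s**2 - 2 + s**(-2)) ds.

By the power rule, an antiderivative is F(s) = s**6/3 + s**5 + 3*s**4/2 - 2*s**3/3 - 2*s - 1/s.
Then F(3) - F(2) = (3499/6) - (135/2) = 1547/3.

1547/3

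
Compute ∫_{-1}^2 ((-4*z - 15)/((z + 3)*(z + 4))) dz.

Factor the denominator: z**2 + 7*z + 12 = (z + 4)(z + 3).
Partial fractions: (-4*z - 15)/((z + 3)*(z + 4)) = -1/(z + 4) - 3/(z + 3).
An antiderivative is F(z) = -3*log(z + 3) - log(z + 4).
Then F(2) - F(-1) = (-3*log(5) - log(3) - log(2)) - (-log(24)) = -3*log(5) + 2*log(2).

-3*log(5) + 2*log(2)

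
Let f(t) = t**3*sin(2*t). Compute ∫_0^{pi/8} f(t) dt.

sqrt(2)*(-384 - pi**3 + 12*pi**2 + 96*pi)/2048

Integrate by parts 3 times (u = t^3, dv = sin(2*t) dt).
An antiderivative is F(t) = -t**3*cos(2*t)/2 + 3*t**2*sin(2*t)/4 + 3*t*cos(2*t)/4 - 3*sin(2*t)/8.
Then F(pi/8) - F(0) = (sqrt(2)*(-384 - pi**3 + 12*pi**2 + 96*pi)/2048) - (0) = sqrt(2)*(-384 - pi**3 + 12*pi**2 + 96*pi)/2048.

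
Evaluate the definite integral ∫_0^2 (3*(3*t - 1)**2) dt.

Let u = 3*t - 1, so du = 3 dt. When t = 0, u = -1; when t = 2, u = 5.
The integral becomes ∫ u**2 du from -1 to 5, with antiderivative u**3/3.
Back in t: F(t) = (3*t - 1)**3/3.
Then F(2) - F(0) = (125/3) - (-1/3) = 42.

42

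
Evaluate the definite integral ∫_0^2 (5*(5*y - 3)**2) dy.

370/3

Let u = 5*y - 3, so du = 5 dy. When y = 0, u = -3; when y = 2, u = 7.
The integral becomes ∫ u**2 du from -3 to 7, with antiderivative u**3/3.
Back in y: F(y) = (5*y - 3)**3/3.
Then F(2) - F(0) = (343/3) - (-9) = 370/3.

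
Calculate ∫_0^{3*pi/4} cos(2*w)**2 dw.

3*pi/8

Use the identity cos^2(2*w) = (1 + cos(4*w))/2.
An antiderivative is F(w) = w/2 + sin(4*w)/8.
Then F(3*pi/4) - F(0) = (3*pi/8) - (0) = 3*pi/8.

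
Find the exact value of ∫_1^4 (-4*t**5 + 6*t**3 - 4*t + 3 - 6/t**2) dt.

-2373

By the power rule, an antiderivative is F(t) = -2*t**6/3 + 3*t**4/2 - 2*t**2 + 3*t + 6/t.
Then F(4) - F(1) = (-14191/6) - (47/6) = -2373.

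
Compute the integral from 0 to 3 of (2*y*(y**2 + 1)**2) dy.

Let u = y**2 + 1, so du = 2*y dy. When y = 0, u = 1; when y = 3, u = 10.
The integral becomes ∫ u**2 du from 1 to 10, with antiderivative u**3/3.
Back in y: F(y) = (y**2 + 1)**3/3.
Then F(3) - F(0) = (1000/3) - (1/3) = 333.

333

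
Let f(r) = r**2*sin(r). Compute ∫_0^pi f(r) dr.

Integrate by parts twice (u = r^2, dv = sin(r) dr).
An antiderivative is F(r) = -r**2*cos(r) + 2*r*sin(r) + 2*cos(r).
Then F(pi) - F(0) = (-2 + pi**2) - (2) = -4 + pi**2.

-4 + pi**2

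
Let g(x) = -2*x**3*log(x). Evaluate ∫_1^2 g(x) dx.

15/8 - 8*log(2)

Integrate by parts once (u = ln x, dv = -2*x**3 dx).
An antiderivative is F(x) = -x**4*(4*log(x) - 1)/8.
Then F(2) - F(1) = (2 - 8*log(2)) - (1/8) = 15/8 - 8*log(2).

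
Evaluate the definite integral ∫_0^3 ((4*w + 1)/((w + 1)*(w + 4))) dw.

Factor the denominator: w**2 + 5*w + 4 = (w + 4)(w + 1).
Partial fractions: (4*w + 1)/((w + 1)*(w + 4)) = 5/(w + 4) - 1/(w + 1).
An antiderivative is F(w) = -log(w + 1) + 5*log(w + 4).
Then F(3) - F(0) = (-2*log(2) + 5*log(7)) - (10*log(2)) = -12*log(2) + 5*log(7).

-12*log(2) + 5*log(7)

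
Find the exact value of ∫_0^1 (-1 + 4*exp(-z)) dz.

3 - 4*exp(-1)

An antiderivative is F(z) = -z - 4*exp(-z).
Then F(1) - F(0) = (-4*exp(-1) - 1) - (-4) = 3 - 4*exp(-1).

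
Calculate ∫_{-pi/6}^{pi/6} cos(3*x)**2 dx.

pi/6

Use the identity cos^2(3*x) = (1 + cos(6*x))/2.
An antiderivative is F(x) = x/2 + sin(6*x)/12.
Then F(pi/6) - F(-pi/6) = (pi/12) - (-pi/12) = pi/6.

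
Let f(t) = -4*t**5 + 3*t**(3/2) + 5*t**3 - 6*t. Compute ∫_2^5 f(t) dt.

By the power rule, an antiderivative is F(t) = -2*t**6/3 + 6*t**(5/2)/5 + 5*t**4/4 - 3*t**2.
Then F(5) - F(2) = (-116525/12 + 30*sqrt(5)) - (-104/3 + 24*sqrt(2)/5) = -38703/4 - 24*sqrt(2)/5 + 30*sqrt(5).

-38703/4 - 24*sqrt(2)/5 + 30*sqrt(5)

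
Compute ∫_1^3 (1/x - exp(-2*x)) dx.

-exp(-2)/2 + exp(-6)/2 + log(3)

An antiderivative is F(x) = log(x) + exp(-2*x)/2.
Then F(3) - F(1) = (exp(-6)/2 + log(3)) - (exp(-2)/2) = -exp(-2)/2 + exp(-6)/2 + log(3).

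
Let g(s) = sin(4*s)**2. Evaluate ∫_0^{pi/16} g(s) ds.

Use the identity sin^2(4*s) = (1 - cos(8*s))/2.
An antiderivative is F(s) = s/2 - sin(8*s)/16.
Then F(pi/16) - F(0) = (-1/16 + pi/32) - (0) = -1/16 + pi/32.

-1/16 + pi/32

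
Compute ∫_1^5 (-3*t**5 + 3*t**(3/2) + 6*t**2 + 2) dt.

By the power rule, an antiderivative is F(t) = -t**6/2 + 6*t**(5/2)/5 + 2*t**3 + 2*t.
Then F(5) - F(1) = (-15105/2 + 30*sqrt(5)) - (47/10) = -37786/5 + 30*sqrt(5).

-37786/5 + 30*sqrt(5)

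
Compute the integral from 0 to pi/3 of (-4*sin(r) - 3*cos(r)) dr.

-3*sqrt(3)/2 - 2

An antiderivative is F(r) = -3*sin(r) + 4*cos(r).
Then F(pi/3) - F(0) = (2 - 3*sqrt(3)/2) - (4) = -3*sqrt(3)/2 - 2.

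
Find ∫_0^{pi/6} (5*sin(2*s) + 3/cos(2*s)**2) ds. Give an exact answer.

An antiderivative is F(s) = -5*cos(2*s)/2 + 3*tan(2*s)/2.
Then F(pi/6) - F(0) = (-5/4 + 3*sqrt(3)/2) - (-5/2) = 5/4 + 3*sqrt(3)/2.

5/4 + 3*sqrt(3)/2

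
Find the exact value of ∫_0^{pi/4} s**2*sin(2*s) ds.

Integrate by parts twice (u = s^2, dv = sin(2*s) ds).
An antiderivative is F(s) = -s**2*cos(2*s)/2 + s*sin(2*s)/2 + cos(2*s)/4.
Then F(pi/4) - F(0) = (pi/8) - (1/4) = -1/4 + pi/8.

-1/4 + pi/8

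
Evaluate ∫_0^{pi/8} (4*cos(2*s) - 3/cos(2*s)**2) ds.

An antiderivative is F(s) = 2*sin(2*s) - 3*tan(2*s)/2.
Then F(pi/8) - F(0) = (-3/2 + sqrt(2)) - (0) = -3/2 + sqrt(2).

-3/2 + sqrt(2)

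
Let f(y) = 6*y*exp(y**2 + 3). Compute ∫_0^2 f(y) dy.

-3*(1 - exp(4))*exp(3)

Let u = y**2 + 3, so du = 2*y dy. When y = 0, u = 3; when y = 2, u = 7.
The integral becomes 3·∫ exp(u) du from 3 to 7, with antiderivative 3*exp(u).
Back in y: F(y) = 3*exp(y**2 + 3).
Then F(2) - F(0) = (3*exp(7)) - (3*exp(3)) = -3*(1 - exp(4))*exp(3).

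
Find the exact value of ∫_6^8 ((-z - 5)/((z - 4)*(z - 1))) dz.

-2*log(5) - 3*log(2) + 2*log(7)

Factor the denominator: z**2 - 5*z + 4 = (z - 1)(z - 4).
Partial fractions: (-z - 5)/((z - 4)*(z - 1)) = 2/(z - 1) - 3/(z - 4).
An antiderivative is F(z) = -3*log(z - 4) + 2*log(z - 1).
Then F(8) - F(6) = (log(49/64)) - (log(25/8)) = -2*log(5) - 3*log(2) + 2*log(7).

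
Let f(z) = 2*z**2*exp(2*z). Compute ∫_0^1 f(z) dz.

Integrate by parts twice (u = z^2, dv = 2*exp(2*z) dz).
An antiderivative is F(z) = (2*z**2 - 2*z + 1)*exp(2*z)/2.
Then F(1) - F(0) = (exp(2)/2) - (1/2) = -1/2 + exp(2)/2.

-1/2 + exp(2)/2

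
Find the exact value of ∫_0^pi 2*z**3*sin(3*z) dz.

2*pi*(-2 + 3*pi**2)/9

Integrate by parts 3 times (u = z^3, dv = 2*sin(3*z) dz).
An antiderivative is F(z) = -2*z**3*cos(3*z)/3 + 2*z**2*sin(3*z)/3 + 4*z*cos(3*z)/9 - 4*sin(3*z)/27.
Then F(pi) - F(0) = (2*pi*(-2 + 3*pi**2)/9) - (0) = 2*pi*(-2 + 3*pi**2)/9.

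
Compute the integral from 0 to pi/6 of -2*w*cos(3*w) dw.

2/9 - pi/9

Integrate by parts once (u = w, dv = -2*cos(3*w) dw).
An antiderivative is F(w) = -2*w*sin(3*w)/3 - 2*cos(3*w)/9.
Then F(pi/6) - F(0) = (-pi/9) - (-2/9) = 2/9 - pi/9.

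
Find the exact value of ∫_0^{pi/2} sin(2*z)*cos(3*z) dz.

Use the identity sin(2*z)cos(3*z) = [sin(5*z) + sin(-z)]/2.
An antiderivative is F(z) = cos(z)/2 - cos(5*z)/10.
Then F(pi/2) - F(0) = (0) - (2/5) = -2/5.

-2/5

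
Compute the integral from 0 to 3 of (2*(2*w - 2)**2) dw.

24

Let u = 2*w - 2, so du = 2 dw. When w = 0, u = -2; when w = 3, u = 4.
The integral becomes ∫ u**2 du from -2 to 4, with antiderivative u**3/3.
Back in w: F(w) = (2*w - 2)**3/3.
Then F(3) - F(0) = (64/3) - (-8/3) = 24.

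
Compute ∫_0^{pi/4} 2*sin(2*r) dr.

An antiderivative is F(r) = -cos(2*r).
Then F(pi/4) - F(0) = (0) - (-1) = 1.

1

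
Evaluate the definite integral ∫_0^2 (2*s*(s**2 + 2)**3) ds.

320

Let u = s**2 + 2, so du = 2*s ds. When s = 0, u = 2; when s = 2, u = 6.
The integral becomes ∫ u**3 du from 2 to 6, with antiderivative u**4/4.
Back in s: F(s) = (s**2 + 2)**4/4.
Then F(2) - F(0) = (324) - (4) = 320.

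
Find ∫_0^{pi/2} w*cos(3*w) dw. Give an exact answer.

-pi/6 - 1/9

Integrate by parts once (u = w, dv = cos(3*w) dw).
An antiderivative is F(w) = w*sin(3*w)/3 + cos(3*w)/9.
Then F(pi/2) - F(0) = (-pi/6) - (1/9) = -pi/6 - 1/9.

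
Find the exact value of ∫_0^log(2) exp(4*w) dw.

15/4

Let u = exp(w), so du = exp(w) dw. When w = 0, u = 1; when w = log(2), u = 2.
The integral becomes ∫ u**3 du from 1 to 2, with antiderivative u**4/4.
Back in w: F(w) = exp(4*w)/4.
Then F(log(2)) - F(0) = (4) - (1/4) = 15/4.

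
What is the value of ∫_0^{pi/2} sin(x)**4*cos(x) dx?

Let u = sin(x), so du = cos(x) dx. When x = 0, u = 0; when x = pi/2, u = 1.
The integral becomes ∫ u**4 du from 0 to 1, with antiderivative u**5/5.
Back in x: F(x) = sin(x)**5/5.
Then F(pi/2) - F(0) = (1/5) - (0) = 1/5.

1/5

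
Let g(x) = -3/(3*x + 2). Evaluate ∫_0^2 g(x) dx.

-log(4)

An antiderivative is F(x) = -log(3*x + 2).
Then F(2) - F(0) = (-log(8)) - (-log(2)) = -log(4).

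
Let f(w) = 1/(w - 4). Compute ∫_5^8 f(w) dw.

An antiderivative is F(w) = log(w - 4).
Then F(8) - F(5) = (log(4)) - (0) = log(4).

log(4)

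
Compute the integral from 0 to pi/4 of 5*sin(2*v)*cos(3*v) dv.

-2 + 3*sqrt(2)/2

Use the identity sin(2*v)cos(3*v) = [sin(5*v) + sin(-v)]/2.
An antiderivative is F(v) = 5*cos(v)/2 - cos(5*v)/2.
Then F(pi/4) - F(0) = (3*sqrt(2)/2) - (2) = -2 + 3*sqrt(2)/2.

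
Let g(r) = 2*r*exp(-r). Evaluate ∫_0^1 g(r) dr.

Integrate by parts once (u = r, dv = 2*exp(-r) dr).
An antiderivative is F(r) = (-2*r - 2)*exp(-r).
Then F(1) - F(0) = (-4*exp(-1)) - (-2) = 2 - 4*exp(-1).

2 - 4*exp(-1)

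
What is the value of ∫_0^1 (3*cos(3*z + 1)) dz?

-sin(1) + sin(4)

Let u = 3*z + 1, so du = 3 dz. When z = 0, u = 1; when z = 1, u = 4.
The integral becomes ∫ cos(u) du from 1 to 4, with antiderivative sin(u).
Back in z: F(z) = sin(3*z + 1).
Then F(1) - F(0) = (sin(4)) - (sin(1)) = -sin(1) + sin(4).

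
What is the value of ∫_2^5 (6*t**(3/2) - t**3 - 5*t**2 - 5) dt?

By the power rule, an antiderivative is F(t) = 12*t**(5/2)/5 - t**4/4 - 5*t**3/3 - 5*t.
Then F(5) - F(2) = (-4675/12 + 60*sqrt(5)) - (-82/3 + 48*sqrt(2)/5) = -1449/4 - 48*sqrt(2)/5 + 60*sqrt(5).

-1449/4 - 48*sqrt(2)/5 + 60*sqrt(5)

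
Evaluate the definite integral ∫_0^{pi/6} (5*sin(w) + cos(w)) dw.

11/2 - 5*sqrt(3)/2

An antiderivative is F(w) = sin(w) - 5*cos(w).
Then F(pi/6) - F(0) = (1/2 - 5*sqrt(3)/2) - (-5) = 11/2 - 5*sqrt(3)/2.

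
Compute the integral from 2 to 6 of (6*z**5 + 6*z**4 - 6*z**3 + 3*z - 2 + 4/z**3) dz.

2430236/45

By the power rule, an antiderivative is F(z) = z**6 + 6*z**5/5 - 3*z**4/2 + 3*z**2/2 - 2*z - 2/z**2.
Then F(6) - F(2) = (4867663/90) - (799/10) = 2430236/45.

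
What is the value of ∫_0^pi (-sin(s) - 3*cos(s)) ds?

An antiderivative is F(s) = -3*sin(s) + cos(s).
Then F(pi) - F(0) = (-1) - (1) = -2.

-2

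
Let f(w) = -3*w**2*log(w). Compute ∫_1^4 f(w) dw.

Integrate by parts once (u = ln w, dv = -3*w**2 dw).
An antiderivative is F(w) = -w**3*(3*log(w) - 1)/3.
Then F(4) - F(1) = (64/3 - 128*log(2)) - (1/3) = 21 - 128*log(2).

21 - 128*log(2)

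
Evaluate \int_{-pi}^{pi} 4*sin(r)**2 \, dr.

4*pi

Use the identity sin^2(r) = (1 - cos(2*r))/2.
An antiderivative is F(r) = 2*r - sin(2*r).
Then F(pi) - F(-pi) = (2*pi) - (-2*pi) = 4*pi.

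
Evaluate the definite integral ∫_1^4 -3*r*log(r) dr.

Integrate by parts once (u = ln r, dv = -3*r dr).
An antiderivative is F(r) = -3*r**2*(2*log(r) - 1)/4.
Then F(4) - F(1) = (12 - 48*log(2)) - (3/4) = 45/4 - 48*log(2).

45/4 - 48*log(2)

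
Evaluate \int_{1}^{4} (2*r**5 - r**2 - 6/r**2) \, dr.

By the power rule, an antiderivative is F(r) = r**6/3 - r**3/3 + 6/r.
Then F(4) - F(1) = (2691/2) - (6) = 2679/2.

2679/2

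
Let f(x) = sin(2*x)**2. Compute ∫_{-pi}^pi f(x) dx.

pi

Use the identity sin^2(2*x) = (1 - cos(4*x))/2.
An antiderivative is F(x) = x/2 - sin(4*x)/8.
Then F(pi) - F(-pi) = (pi/2) - (-pi/2) = pi.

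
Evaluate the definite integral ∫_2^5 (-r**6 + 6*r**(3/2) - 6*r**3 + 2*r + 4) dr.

-168321/14 - 48*sqrt(2)/5 + 60*sqrt(5)

By the power rule, an antiderivative is F(r) = -r**7/7 + 12*r**(5/2)/5 - 3*r**4/2 + r**2 + 4*r.
Then F(5) - F(2) = (-168745/14 + 60*sqrt(5)) - (-212/7 + 48*sqrt(2)/5) = -168321/14 - 48*sqrt(2)/5 + 60*sqrt(5).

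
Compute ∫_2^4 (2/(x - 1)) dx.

An antiderivative is F(x) = 2*log(x - 1).
Then F(4) - F(2) = (log(9)) - (0) = log(9).

log(9)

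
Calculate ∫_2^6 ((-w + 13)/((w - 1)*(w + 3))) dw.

Factor the denominator: w**2 + 2*w - 3 = (w + 3)(w - 1).
Partial fractions: (-w + 13)/((w - 1)*(w + 3)) = -4/(w + 3) + 3/(w - 1).
An antiderivative is F(w) = 3*log(w - 1) - 4*log(w + 3).
Then F(6) - F(2) = (-8*log(3) + 3*log(5)) - (-4*log(5)) = -8*log(3) + 7*log(5).

-8*log(3) + 7*log(5)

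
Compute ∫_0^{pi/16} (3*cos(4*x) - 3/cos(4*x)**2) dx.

-3/4 + 3*sqrt(2)/8

An antiderivative is F(x) = 3*sin(4*x)/4 - 3*tan(4*x)/4.
Then F(pi/16) - F(0) = (-3/4 + 3*sqrt(2)/8) - (0) = -3/4 + 3*sqrt(2)/8.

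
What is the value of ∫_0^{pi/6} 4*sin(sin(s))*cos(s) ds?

4 - 4*cos(1/2)

Let u = sin(s), so du = cos(s) ds. When s = 0, u = 0; when s = pi/6, u = 1/2.
The integral becomes 4·∫ sin(u) du from 0 to 1/2, with antiderivative -4*cos(u).
Back in s: F(s) = -4*cos(sin(s)).
Then F(pi/6) - F(0) = (-4*cos(1/2)) - (-4) = 4 - 4*cos(1/2).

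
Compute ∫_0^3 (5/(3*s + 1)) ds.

An antiderivative is F(s) = 5*log(3*s + 1)/3.
Then F(3) - F(0) = (5*log(10)/3) - (0) = 5*log(10)/3.

5*log(10)/3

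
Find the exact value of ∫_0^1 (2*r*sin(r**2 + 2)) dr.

cos(2) - cos(3)

Let u = r**2 + 2, so du = 2*r dr. When r = 0, u = 2; when r = 1, u = 3.
The integral becomes ∫ sin(u) du from 2 to 3, with antiderivative -cos(u).
Back in r: F(r) = -cos(r**2 + 2).
Then F(1) - F(0) = (-cos(3)) - (-cos(2)) = cos(2) - cos(3).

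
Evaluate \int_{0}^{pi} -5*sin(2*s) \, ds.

An antiderivative is F(s) = 5*cos(2*s)/2.
Then F(pi) - F(0) = (5/2) - (5/2) = 0.

0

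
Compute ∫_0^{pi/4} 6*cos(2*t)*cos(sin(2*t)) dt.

3*sin(1)

Let u = sin(2*t), so du = 2*cos(2*t) dt. When t = 0, u = 0; when t = pi/4, u = 1.
The integral becomes 3·∫ cos(u) du from 0 to 1, with antiderivative 3*sin(u).
Back in t: F(t) = 3*sin(sin(2*t)).
Then F(pi/4) - F(0) = (3*sin(1)) - (0) = 3*sin(1).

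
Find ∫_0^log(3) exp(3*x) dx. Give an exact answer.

26/3

Let u = exp(x), so du = exp(x) dx. When x = 0, u = 1; when x = log(3), u = 3.
The integral becomes ∫ u**2 du from 1 to 3, with antiderivative u**3/3.
Back in x: F(x) = exp(3*x)/3.
Then F(log(3)) - F(0) = (9) - (1/3) = 26/3.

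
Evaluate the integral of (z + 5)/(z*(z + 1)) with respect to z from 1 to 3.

Factor the denominator: z**2 + z = (z + 1)z.
Partial fractions: (z + 5)/(z*(z + 1)) = -4/(z + 1) + 5/z.
An antiderivative is F(z) = 5*log(z) - 4*log(z + 1).
Then F(3) - F(1) = (-8*log(2) + 5*log(3)) - (-log(16)) = -4*log(2) + 5*log(3).

-4*log(2) + 5*log(3)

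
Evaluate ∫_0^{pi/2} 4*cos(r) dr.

An antiderivative is F(r) = 4*sin(r).
Then F(pi/2) - F(0) = (4) - (0) = 4.

4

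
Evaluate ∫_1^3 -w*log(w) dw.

2 - 9*log(3)/2

Integrate by parts once (u = ln w, dv = -w dw).
An antiderivative is F(w) = -w**2*(2*log(w) - 1)/4.
Then F(3) - F(1) = (9/4 - 9*log(3)/2) - (1/4) = 2 - 9*log(3)/2.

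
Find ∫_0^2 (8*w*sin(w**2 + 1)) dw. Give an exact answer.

-4*cos(5) + 4*cos(1)

Let u = w**2 + 1, so du = 2*w dw. When w = 0, u = 1; when w = 2, u = 5.
The integral becomes 4·∫ sin(u) du from 1 to 5, with antiderivative -4*cos(u).
Back in w: F(w) = -4*cos(w**2 + 1).
Then F(2) - F(0) = (-4*cos(5)) - (-4*cos(1)) = -4*cos(5) + 4*cos(1).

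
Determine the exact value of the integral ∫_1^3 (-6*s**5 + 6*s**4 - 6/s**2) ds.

By the power rule, an antiderivative is F(s) = -s**6 + 6*s**5/5 + 6/s.
Then F(3) - F(1) = (-2177/5) - (31/5) = -2208/5.

-2208/5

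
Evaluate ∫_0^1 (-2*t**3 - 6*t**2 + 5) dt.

5/2

By the power rule, an antiderivative is F(t) = -t**4/2 - 2*t**3 + 5*t.
Then F(1) - F(0) = (5/2) - (0) = 5/2.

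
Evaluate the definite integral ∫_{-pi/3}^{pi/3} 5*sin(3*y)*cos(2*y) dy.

0

Use the identity sin(3*y)cos(2*y) = [sin(5*y) + sin(y)]/2.
An antiderivative is F(y) = -5*cos(y)/2 - cos(5*y)/2.
Then F(pi/3) - F(-pi/3) = (-3/2) - (-3/2) = 0.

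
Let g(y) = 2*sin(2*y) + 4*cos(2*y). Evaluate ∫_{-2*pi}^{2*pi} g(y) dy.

0

An antiderivative is F(y) = 2*sin(2*y) - cos(2*y).
Then F(2*pi) - F(-2*pi) = (-1) - (-1) = 0.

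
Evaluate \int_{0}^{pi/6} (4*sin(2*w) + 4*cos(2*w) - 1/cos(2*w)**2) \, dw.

sqrt(3)/2 + 1

An antiderivative is F(w) = 2*sin(2*w) - 2*cos(2*w) - tan(2*w)/2.
Then F(pi/6) - F(0) = (-1 + sqrt(3)/2) - (-2) = sqrt(3)/2 + 1.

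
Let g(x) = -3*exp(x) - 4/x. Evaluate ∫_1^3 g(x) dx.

An antiderivative is F(x) = -3*exp(x) - 4*log(x).
Then F(3) - F(1) = (-3*exp(3) - log(81)) - (-3*exp(1)) = -3*exp(3) - log(81) + 3*exp(1).

-3*exp(3) - log(81) + 3*exp(1)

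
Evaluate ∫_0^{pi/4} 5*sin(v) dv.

5 - 5*sqrt(2)/2

An antiderivative is F(v) = -5*cos(v).
Then F(pi/4) - F(0) = (-5*sqrt(2)/2) - (-5) = 5 - 5*sqrt(2)/2.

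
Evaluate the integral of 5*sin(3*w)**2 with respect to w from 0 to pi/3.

5*pi/6

Use the identity sin^2(3*w) = (1 - cos(6*w))/2.
An antiderivative is F(w) = 5*w/2 - 5*sin(6*w)/12.
Then F(pi/3) - F(0) = (5*pi/6) - (0) = 5*pi/6.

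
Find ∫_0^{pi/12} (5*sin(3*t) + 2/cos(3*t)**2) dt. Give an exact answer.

An antiderivative is F(t) = -5*cos(3*t)/3 + 2*tan(3*t)/3.
Then F(pi/12) - F(0) = (2/3 - 5*sqrt(2)/6) - (-5/3) = 7/3 - 5*sqrt(2)/6.

7/3 - 5*sqrt(2)/6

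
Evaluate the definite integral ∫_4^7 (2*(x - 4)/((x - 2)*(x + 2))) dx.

Factor the denominator: x**2 - 4 = (x + 2)(x - 2).
Partial fractions: 2*(x - 4)/((x - 2)*(x + 2)) = 3/(x + 2) - 1/(x - 2).
An antiderivative is F(x) = -log(x - 2) + 3*log(x + 2).
Then F(7) - F(4) = (-log(5) + 6*log(3)) - (2*log(2) + 3*log(3)) = log(27/20).

log(27/20)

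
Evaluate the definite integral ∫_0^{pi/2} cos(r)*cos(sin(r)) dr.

sin(1)

Let u = sin(r), so du = cos(r) dr. When r = 0, u = 0; when r = pi/2, u = 1.
The integral becomes ∫ cos(u) du from 0 to 1, with antiderivative sin(u).
Back in r: F(r) = sin(sin(r)).
Then F(pi/2) - F(0) = (sin(1)) - (0) = sin(1).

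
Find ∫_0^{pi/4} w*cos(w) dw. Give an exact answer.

-1 + sqrt(2)*pi/8 + sqrt(2)/2

Integrate by parts once (u = w, dv = cos(w) dw).
An antiderivative is F(w) = w*sin(w) + cos(w).
Then F(pi/4) - F(0) = (sqrt(2)*(pi + 4)/8) - (1) = -1 + sqrt(2)*pi/8 + sqrt(2)/2.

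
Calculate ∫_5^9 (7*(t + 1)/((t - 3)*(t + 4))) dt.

Factor the denominator: t**2 + t - 12 = (t + 4)(t - 3).
Partial fractions: 7*(t + 1)/((t - 3)*(t + 4)) = 3/(t + 4) + 4/(t - 3).
An antiderivative is F(t) = 4*log(t - 3) + 3*log(t + 4).
Then F(9) - F(5) = (4*log(2) + 4*log(3) + 3*log(13)) - (4*log(2) + 6*log(3)) = -2*log(3) + 3*log(13).

-2*log(3) + 3*log(13)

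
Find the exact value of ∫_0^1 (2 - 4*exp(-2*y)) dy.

2*exp(-2)

An antiderivative is F(y) = 2*y + 2*exp(-2*y).
Then F(1) - F(0) = (2*exp(-2) + 2) - (2) = 2*exp(-2).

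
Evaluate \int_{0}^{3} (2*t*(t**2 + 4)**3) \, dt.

Let u = t**2 + 4, so du = 2*t dt. When t = 0, u = 4; when t = 3, u = 13.
The integral becomes ∫ u**3 du from 4 to 13, with antiderivative u**4/4.
Back in t: F(t) = (t**2 + 4)**4/4.
Then F(3) - F(0) = (28561/4) - (64) = 28305/4.

28305/4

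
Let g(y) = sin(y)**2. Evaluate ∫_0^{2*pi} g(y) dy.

pi

Use the identity sin^2(y) = (1 - cos(2*y))/2.
An antiderivative is F(y) = y/2 - sin(2*y)/4.
Then F(2*pi) - F(0) = (pi) - (0) = pi.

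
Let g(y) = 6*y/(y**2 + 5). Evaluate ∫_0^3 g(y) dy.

Let u = y**2 + 5, so du = 2*y dy. When y = 0, u = 5; when y = 3, u = 14.
The integral becomes 3·∫ 1/u du from 5 to 14, with antiderivative 3*log(u).
Back in y: F(y) = 3*log(y**2 + 5).
Then F(3) - F(0) = (3*log(2) + 3*log(7)) - (3*log(5)) = -3*log(5) + 3*log(2) + 3*log(7).

-3*log(5) + 3*log(2) + 3*log(7)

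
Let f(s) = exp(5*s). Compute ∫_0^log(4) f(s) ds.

Let u = exp(s), so du = exp(s) ds. When s = 0, u = 1; when s = log(4), u = 4.
The integral becomes ∫ u**4 du from 1 to 4, with antiderivative u**5/5.
Back in s: F(s) = exp(5*s)/5.
Then F(log(4)) - F(0) = (1024/5) - (1/5) = 1023/5.

1023/5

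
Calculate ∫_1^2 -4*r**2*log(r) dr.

28/9 - 32*log(2)/3

Integrate by parts once (u = ln r, dv = -4*r**2 dr).
An antiderivative is F(r) = -4*r**3*(3*log(r) - 1)/9.
Then F(2) - F(1) = (32/9 - 32*log(2)/3) - (4/9) = 28/9 - 32*log(2)/3.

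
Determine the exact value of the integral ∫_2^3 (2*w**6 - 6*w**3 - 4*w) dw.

By the power rule, an antiderivative is F(w) = 2*w**7/7 - 3*w**4/2 - 2*w**2.
Then F(3) - F(2) = (6795/14) - (32/7) = 6731/14.

6731/14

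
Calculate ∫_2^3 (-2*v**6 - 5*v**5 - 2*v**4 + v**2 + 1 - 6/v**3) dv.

-170791/140

By the power rule, an antiderivative is F(v) = -2*v**7/7 - 5*v**6/6 - 2*v**5/5 + v**3/3 + v + 3/v**2.
Then F(3) - F(2) = (-276617/210) - (-40861/420) = -170791/140.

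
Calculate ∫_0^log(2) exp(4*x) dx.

Let u = exp(x), so du = exp(x) dx. When x = 0, u = 1; when x = log(2), u = 2.
The integral becomes ∫ u**3 du from 1 to 2, with antiderivative u**4/4.
Back in x: F(x) = exp(4*x)/4.
Then F(log(2)) - F(0) = (4) - (1/4) = 15/4.

15/4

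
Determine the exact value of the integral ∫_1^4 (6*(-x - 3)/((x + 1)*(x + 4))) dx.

Factor the denominator: x**2 + 5*x + 4 = (x + 4)(x + 1).
Partial fractions: 6*(-x - 3)/((x + 1)*(x + 4)) = -2/(x + 4) - 4/(x + 1).
An antiderivative is F(x) = -4*log(x + 1) - 2*log(x + 4).
Then F(4) - F(1) = (-4*log(5) - 6*log(2)) - (-2*log(5) - 4*log(2)) = -log(100).

-log(100)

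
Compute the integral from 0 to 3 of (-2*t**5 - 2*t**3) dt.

-567/2

By the power rule, an antiderivative is F(t) = -t**6/3 - t**4/2.
Then F(3) - F(0) = (-567/2) - (0) = -567/2.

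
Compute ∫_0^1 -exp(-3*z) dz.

(1 - exp(3))*exp(-3)/3

An antiderivative is F(z) = exp(-3*z)/3.
Then F(1) - F(0) = (exp(-3)/3) - (1/3) = (1 - exp(3))*exp(-3)/3.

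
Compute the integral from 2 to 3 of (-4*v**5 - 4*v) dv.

-1360/3

By the power rule, an antiderivative is F(v) = -2*v**6/3 - 2*v**2.
Then F(3) - F(2) = (-504) - (-152/3) = -1360/3.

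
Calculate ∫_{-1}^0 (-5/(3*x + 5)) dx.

-5*log(5)/3 + 5*log(2)/3

An antiderivative is F(x) = -5*log(3*x + 5)/3.
Then F(0) - F(-1) = (-5*log(5)/3) - (-5*log(2)/3) = -5*log(5)/3 + 5*log(2)/3.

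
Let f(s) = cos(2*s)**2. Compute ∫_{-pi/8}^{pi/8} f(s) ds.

Use the identity cos^2(2*s) = (1 + cos(4*s))/2.
An antiderivative is F(s) = s/2 + sin(4*s)/8.
Then F(pi/8) - F(-pi/8) = (1/8 + pi/16) - (-pi/16 - 1/8) = 1/4 + pi/8.

1/4 + pi/8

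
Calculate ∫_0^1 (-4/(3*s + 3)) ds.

An antiderivative is F(s) = -4*log(3*s + 3)/3.
Then F(1) - F(0) = (-4*log(6)/3) - (-4*log(3)/3) = -4*log(2)/3.

-4*log(2)/3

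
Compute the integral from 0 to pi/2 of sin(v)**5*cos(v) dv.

Let u = sin(v), so du = cos(v) dv. When v = 0, u = 0; when v = pi/2, u = 1.
The integral becomes ∫ u**5 du from 0 to 1, with antiderivative u**6/6.
Back in v: F(v) = sin(v)**6/6.
Then F(pi/2) - F(0) = (1/6) - (0) = 1/6.

1/6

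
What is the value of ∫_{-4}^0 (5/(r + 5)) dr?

5*log(5)

An antiderivative is F(r) = 5*log(r + 5).
Then F(0) - F(-4) = (5*log(5)) - (0) = 5*log(5).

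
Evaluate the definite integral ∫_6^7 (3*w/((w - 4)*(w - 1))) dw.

-5*log(2) + log(5) + 3*log(3)

Factor the denominator: w**2 - 5*w + 4 = (w - 1)(w - 4).
Partial fractions: 3*w/((w - 4)*(w - 1)) = -1/(w - 1) + 4/(w - 4).
An antiderivative is F(w) = 4*log(w - 4) - log(w - 1).
Then F(7) - F(6) = (log(27/2)) - (log(16/5)) = -5*log(2) + log(5) + 3*log(3).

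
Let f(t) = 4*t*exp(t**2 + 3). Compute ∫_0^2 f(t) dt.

Let u = t**2 + 3, so du = 2*t dt. When t = 0, u = 3; when t = 2, u = 7.
The integral becomes 2·∫ exp(u) du from 3 to 7, with antiderivative 2*exp(u).
Back in t: F(t) = 2*exp(t**2 + 3).
Then F(2) - F(0) = (2*exp(7)) - (2*exp(3)) = -2*(1 - exp(4))*exp(3).

-2*(1 - exp(4))*exp(3)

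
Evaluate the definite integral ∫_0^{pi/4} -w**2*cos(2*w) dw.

Integrate by parts twice (u = w^2, dv = -cos(2*w) dw).
An antiderivative is F(w) = -w**2*sin(2*w)/2 - w*cos(2*w)/2 + sin(2*w)/4.
Then F(pi/4) - F(0) = (1/4 - pi**2/32) - (0) = 1/4 - pi**2/32.

1/4 - pi**2/32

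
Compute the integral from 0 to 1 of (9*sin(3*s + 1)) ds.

Let u = 3*s + 1, so du = 3 ds. When s = 0, u = 1; when s = 1, u = 4.
The integral becomes 3·∫ sin(u) du from 1 to 4, with antiderivative -3*cos(u).
Back in s: F(s) = -3*cos(3*s + 1).
Then F(1) - F(0) = (-3*cos(4)) - (-3*cos(1)) = 3*cos(1) - 3*cos(4).

3*cos(1) - 3*cos(4)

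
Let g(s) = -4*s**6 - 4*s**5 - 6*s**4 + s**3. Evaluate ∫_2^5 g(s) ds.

-8190429/140

By the power rule, an antiderivative is F(s) = -4*s**7/7 - 2*s**6/3 - 6*s**5/5 + s**4/4.
Then F(5) - F(2) = (-4926875/84) - (-15772/105) = -8190429/140.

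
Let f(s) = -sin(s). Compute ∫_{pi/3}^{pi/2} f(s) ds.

An antiderivative is F(s) = cos(s).
Then F(pi/2) - F(pi/3) = (0) - (1/2) = -1/2.

-1/2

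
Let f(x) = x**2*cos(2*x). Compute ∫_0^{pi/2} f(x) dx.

-pi/4

Integrate by parts twice (u = x^2, dv = cos(2*x) dx).
An antiderivative is F(x) = x**2*sin(2*x)/2 + x*cos(2*x)/2 - sin(2*x)/4.
Then F(pi/2) - F(0) = (-pi/4) - (0) = -pi/4.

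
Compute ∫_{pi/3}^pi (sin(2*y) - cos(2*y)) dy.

An antiderivative is F(y) = -sin(2*y)/2 - cos(2*y)/2.
Then F(pi) - F(pi/3) = (-1/2) - (1/4 - sqrt(3)/4) = -3/4 + sqrt(3)/4.

-3/4 + sqrt(3)/4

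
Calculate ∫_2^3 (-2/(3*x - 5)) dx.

An antiderivative is F(x) = -2*log(3*x - 5)/3.
Then F(3) - F(2) = (-4*log(2)/3) - (0) = -4*log(2)/3.

-4*log(2)/3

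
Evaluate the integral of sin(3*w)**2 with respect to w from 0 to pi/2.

Use the identity sin^2(3*w) = (1 - cos(6*w))/2.
An antiderivative is F(w) = w/2 - sin(6*w)/12.
Then F(pi/2) - F(0) = (pi/4) - (0) = pi/4.

pi/4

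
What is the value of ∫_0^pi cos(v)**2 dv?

pi/2

Use the identity cos^2(v) = (1 + cos(2*v))/2.
An antiderivative is F(v) = v/2 + sin(2*v)/4.
Then F(pi) - F(0) = (pi/2) - (0) = pi/2.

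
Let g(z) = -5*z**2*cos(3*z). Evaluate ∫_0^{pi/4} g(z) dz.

Integrate by parts twice (u = z^2, dv = -5*cos(3*z) dz).
An antiderivative is F(z) = -5*z**2*sin(3*z)/3 - 10*z*cos(3*z)/9 + 10*sin(3*z)/27.
Then F(pi/4) - F(0) = (5*sqrt(2)*(-9*pi**2 + 32 + 24*pi)/864) - (0) = 5*sqrt(2)*(-9*pi**2 + 32 + 24*pi)/864.

5*sqrt(2)*(-9*pi**2 + 32 + 24*pi)/864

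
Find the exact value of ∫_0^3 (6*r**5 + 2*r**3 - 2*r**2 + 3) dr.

By the power rule, an antiderivative is F(r) = r**6 + r**4/2 - 2*r**3/3 + 3*r.
Then F(3) - F(0) = (1521/2) - (0) = 1521/2.

1521/2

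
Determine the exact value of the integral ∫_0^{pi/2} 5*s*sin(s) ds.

Integrate by parts once (u = s, dv = 5*sin(s) ds).
An antiderivative is F(s) = -5*s*cos(s) + 5*sin(s).
Then F(pi/2) - F(0) = (5) - (0) = 5.

5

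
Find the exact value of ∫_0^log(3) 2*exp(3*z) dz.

Let u = exp(z), so du = exp(z) dz. When z = 0, u = 1; when z = log(3), u = 3.
The integral becomes 2·∫ u**2 du from 1 to 3, with antiderivative 2*u**3/3.
Back in z: F(z) = 2*exp(3*z)/3.
Then F(log(3)) - F(0) = (18) - (2/3) = 52/3.

52/3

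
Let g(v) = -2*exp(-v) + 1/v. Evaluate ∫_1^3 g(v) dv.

-2*exp(-1) + 2*exp(-3) + log(3)

An antiderivative is F(v) = log(v) + 2*exp(-v).
Then F(3) - F(1) = (2*exp(-3) + log(3)) - (2*exp(-1)) = -2*exp(-1) + 2*exp(-3) + log(3).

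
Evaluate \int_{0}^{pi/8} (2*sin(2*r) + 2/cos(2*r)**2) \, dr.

An antiderivative is F(r) = -cos(2*r) + tan(2*r).
Then F(pi/8) - F(0) = (1 - sqrt(2)/2) - (-1) = 2 - sqrt(2)/2.

2 - sqrt(2)/2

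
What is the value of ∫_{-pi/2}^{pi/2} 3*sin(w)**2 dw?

3*pi/2

Use the identity sin^2(w) = (1 - cos(2*w))/2.
An antiderivative is F(w) = 3*w/2 - 3*sin(2*w)/4.
Then F(pi/2) - F(-pi/2) = (3*pi/4) - (-3*pi/4) = 3*pi/2.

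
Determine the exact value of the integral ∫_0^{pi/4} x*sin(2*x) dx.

Integrate by parts once (u = x, dv = sin(2*x) dx).
An antiderivative is F(x) = -x*cos(2*x)/2 + sin(2*x)/4.
Then F(pi/4) - F(0) = (1/4) - (0) = 1/4.

1/4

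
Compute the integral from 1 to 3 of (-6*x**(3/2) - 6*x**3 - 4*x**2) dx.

-2284/15 - 108*sqrt(3)/5

By the power rule, an antiderivative is F(x) = -12*x**(5/2)/5 - 3*x**4/2 - 4*x**3/3.
Then F(3) - F(1) = (-315/2 - 108*sqrt(3)/5) - (-157/30) = -2284/15 - 108*sqrt(3)/5.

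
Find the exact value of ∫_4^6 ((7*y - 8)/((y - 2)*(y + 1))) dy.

Factor the denominator: y**2 - y - 2 = (y + 1)(y - 2).
Partial fractions: (7*y - 8)/((y - 2)*(y + 1)) = 5/(y + 1) + 2/(y - 2).
An antiderivative is F(y) = 2*log(y - 2) + 5*log(y + 1).
Then F(6) - F(4) = (4*log(2) + 5*log(7)) - (2*log(2) + 5*log(5)) = -5*log(5) + 2*log(2) + 5*log(7).

-5*log(5) + 2*log(2) + 5*log(7)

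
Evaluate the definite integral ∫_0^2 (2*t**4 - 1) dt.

By the power rule, an antiderivative is F(t) = 2*t**5/5 - t.
Then F(2) - F(0) = (54/5) - (0) = 54/5.

54/5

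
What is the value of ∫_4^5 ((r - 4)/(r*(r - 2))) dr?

Factor the denominator: r**2 - 2*r = r(r - 2).
Partial fractions: (r - 4)/(r*(r - 2)) = 2/r - 1/(r - 2).
An antiderivative is F(r) = 2*log(r) - log(r - 2).
Then F(5) - F(4) = (log(25/3)) - (log(8)) = log(25/24).

log(25/24)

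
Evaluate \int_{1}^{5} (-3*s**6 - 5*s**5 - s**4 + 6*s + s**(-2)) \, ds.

By the power rule, an antiderivative is F(s) = -3*s**7/7 - 5*s**6/6 - s**5/5 + 3*s**2 - 1/s.
Then F(5) - F(1) = (-9881167/210) - (113/210) = -329376/7.

-329376/7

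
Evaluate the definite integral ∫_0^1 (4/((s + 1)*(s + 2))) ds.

Factor the denominator: s**2 + 3*s + 2 = (s + 2)(s + 1).
Partial fractions: 4/((s + 1)*(s + 2)) = -4/(s + 2) + 4/(s + 1).
An antiderivative is F(s) = 4*log(s + 1) - 4*log(s + 2).
Then F(1) - F(0) = (log(16/81)) - (-log(16)) = -4*log(3) + 8*log(2).

-4*log(3) + 8*log(2)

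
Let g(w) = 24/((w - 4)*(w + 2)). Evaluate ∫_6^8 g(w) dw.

-4*log(5) + 12*log(2)

Factor the denominator: w**2 - 2*w - 8 = (w + 2)(w - 4).
Partial fractions: 24/((w - 4)*(w + 2)) = -4/(w + 2) + 4/(w - 4).
An antiderivative is F(w) = 4*log(w - 4) - 4*log(w + 2).
Then F(8) - F(6) = (-4*log(5) + 4*log(2)) - (-8*log(2)) = -4*log(5) + 12*log(2).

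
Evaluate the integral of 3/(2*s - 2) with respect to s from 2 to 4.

An antiderivative is F(s) = 3*log(2*s - 2)/2.
Then F(4) - F(2) = (3*log(6)/2) - (3*log(2)/2) = 3*log(3)/2.

3*log(3)/2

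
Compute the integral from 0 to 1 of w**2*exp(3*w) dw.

-2/27 + 5*exp(3)/27

Integrate by parts twice (u = w^2, dv = exp(3*w) dw).
An antiderivative is F(w) = (9*w**2 - 6*w + 2)*exp(3*w)/27.
Then F(1) - F(0) = (5*exp(3)/27) - (2/27) = -2/27 + 5*exp(3)/27.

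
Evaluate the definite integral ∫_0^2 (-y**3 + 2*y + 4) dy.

8

By the power rule, an antiderivative is F(y) = -y**4/4 + y**2 + 4*y.
Then F(2) - F(0) = (8) - (0) = 8.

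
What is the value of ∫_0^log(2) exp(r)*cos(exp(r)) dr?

-sin(1) + sin(2)

Let u = exp(r), so du = exp(r) dr. When r = 0, u = 1; when r = log(2), u = 2.
The integral becomes ∫ cos(u) du from 1 to 2, with antiderivative sin(u).
Back in r: F(r) = sin(exp(r)).
Then F(log(2)) - F(0) = (sin(2)) - (sin(1)) = -sin(1) + sin(2).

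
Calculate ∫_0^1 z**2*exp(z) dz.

-2 + E

Integrate by parts twice (u = z^2, dv = exp(z) dz).
An antiderivative is F(z) = (z**2 - 2*z + 2)*exp(z).
Then F(1) - F(0) = (E) - (2) = -2 + E.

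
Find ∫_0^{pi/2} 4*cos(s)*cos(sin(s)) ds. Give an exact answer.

Let u = sin(s), so du = cos(s) ds. When s = 0, u = 0; when s = pi/2, u = 1.
The integral becomes 4·∫ cos(u) du from 0 to 1, with antiderivative 4*sin(u).
Back in s: F(s) = 4*sin(sin(s)).
Then F(pi/2) - F(0) = (4*sin(1)) - (0) = 4*sin(1).

4*sin(1)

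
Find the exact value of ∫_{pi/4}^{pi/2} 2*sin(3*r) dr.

An antiderivative is F(r) = -2*cos(3*r)/3.
Then F(pi/2) - F(pi/4) = (0) - (sqrt(2)/3) = -sqrt(2)/3.

-sqrt(2)/3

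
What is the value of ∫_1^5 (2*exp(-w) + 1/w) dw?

-2*exp(-5) + 2*exp(-1) + log(5)

An antiderivative is F(w) = log(w) - 2*exp(-w).
Then F(5) - F(1) = (-2*exp(-5) + log(5)) - (-2*exp(-1)) = -2*exp(-5) + 2*exp(-1) + log(5).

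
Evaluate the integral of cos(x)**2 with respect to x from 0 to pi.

pi/2

Use the identity cos^2(x) = (1 + cos(2*x))/2.
An antiderivative is F(x) = x/2 + sin(2*x)/4.
Then F(pi) - F(0) = (pi/2) - (0) = pi/2.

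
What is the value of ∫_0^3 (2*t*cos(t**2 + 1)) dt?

Let u = t**2 + 1, so du = 2*t dt. When t = 0, u = 1; when t = 3, u = 10.
The integral becomes ∫ cos(u) du from 1 to 10, with antiderivative sin(u).
Back in t: F(t) = sin(t**2 + 1).
Then F(3) - F(0) = (sin(10)) - (sin(1)) = -sin(1) + sin(10).

-sin(1) + sin(10)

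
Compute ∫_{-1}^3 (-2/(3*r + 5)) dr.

-2*log(7)/3

An antiderivative is F(r) = -2*log(3*r + 5)/3.
Then F(3) - F(-1) = (-2*log(14)/3) - (-2*log(2)/3) = -2*log(7)/3.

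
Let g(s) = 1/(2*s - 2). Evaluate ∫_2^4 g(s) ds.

An antiderivative is F(s) = log(2*s - 2)/2.
Then F(4) - F(2) = (log(6)/2) - (log(2)/2) = log(3)/2.

log(3)/2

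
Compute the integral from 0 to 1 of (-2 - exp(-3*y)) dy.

An antiderivative is F(y) = -2*y + exp(-3*y)/3.
Then F(1) - F(0) = (-2 + exp(-3)/3) - (1/3) = -7/3 + exp(-3)/3.

-7/3 + exp(-3)/3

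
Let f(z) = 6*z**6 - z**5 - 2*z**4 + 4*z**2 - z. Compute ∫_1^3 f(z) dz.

By the power rule, an antiderivative is F(z) = 6*z**7/7 - z**6/6 - 2*z**5/5 + 4*z**3/3 - z**2/2.
Then F(3) - F(1) = (59058/35) - (118/105) = 177056/105.

177056/105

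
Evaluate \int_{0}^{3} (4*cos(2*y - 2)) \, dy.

Let u = 2*y - 2, so du = 2 dy. When y = 0, u = -2; when y = 3, u = 4.
The integral becomes 2·∫ cos(u) du from -2 to 4, with antiderivative 2*sin(u).
Back in y: F(y) = 2*sin(2*y - 2).
Then F(3) - F(0) = (2*sin(4)) - (-2*sin(2)) = 2*sin(4) + 2*sin(2).

2*sin(4) + 2*sin(2)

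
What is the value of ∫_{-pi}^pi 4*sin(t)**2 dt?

Use the identity sin^2(t) = (1 - cos(2*t))/2.
An antiderivative is F(t) = 2*t - sin(2*t).
Then F(pi) - F(-pi) = (2*pi) - (-2*pi) = 4*pi.

4*pi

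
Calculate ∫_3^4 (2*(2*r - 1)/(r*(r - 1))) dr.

log(4)

Factor the denominator: r**2 - r = r(r - 1).
Partial fractions: 2*(2*r - 1)/(r*(r - 1)) = 2/r + 2/(r - 1).
An antiderivative is F(r) = 2*log(r) + 2*log(r - 1).
Then F(4) - F(3) = (2*log(3) + 4*log(2)) - (log(36)) = log(4).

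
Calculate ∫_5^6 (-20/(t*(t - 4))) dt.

-5*log(5) + 5*log(3)

Factor the denominator: t**2 - 4*t = t(t - 4).
Partial fractions: -20/(t*(t - 4)) = 5/t - 5/(t - 4).
An antiderivative is F(t) = 5*log(t) - 5*log(t - 4).
Then F(6) - F(5) = (5*log(3)) - (5*log(5)) = -5*log(5) + 5*log(3).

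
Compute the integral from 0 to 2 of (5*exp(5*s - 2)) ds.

-(1 - exp(10))*exp(-2)

Let u = 5*s - 2, so du = 5 ds. When s = 0, u = -2; when s = 2, u = 8.
The integral becomes ∫ exp(u) du from -2 to 8, with antiderivative exp(u).
Back in s: F(s) = exp(5*s - 2).
Then F(2) - F(0) = (exp(8)) - (exp(-2)) = -(1 - exp(10))*exp(-2).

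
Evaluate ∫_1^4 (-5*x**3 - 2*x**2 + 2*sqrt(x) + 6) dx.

By the power rule, an antiderivative is F(x) = -5*x**4/4 + 4*x**(3/2)/3 - 2*x**3/3 + 6*x.
Then F(4) - F(1) = (-328) - (65/12) = -4001/12.

-4001/12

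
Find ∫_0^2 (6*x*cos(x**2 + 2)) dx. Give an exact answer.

Let u = x**2 + 2, so du = 2*x dx. When x = 0, u = 2; when x = 2, u = 6.
The integral becomes 3·∫ cos(u) du from 2 to 6, with antiderivative 3*sin(u).
Back in x: F(x) = 3*sin(x**2 + 2).
Then F(2) - F(0) = (3*sin(6)) - (3*sin(2)) = -3*sin(2) + 3*sin(6).

-3*sin(2) + 3*sin(6)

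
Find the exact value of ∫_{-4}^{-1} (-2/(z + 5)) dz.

-log(16)

An antiderivative is F(z) = -2*log(z + 5).
Then F(-1) - F(-4) = (-log(16)) - (0) = -log(16).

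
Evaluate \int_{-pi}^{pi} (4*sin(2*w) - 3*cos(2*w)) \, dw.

An antiderivative is F(w) = -3*sin(2*w)/2 - 2*cos(2*w).
Then F(pi) - F(-pi) = (-2) - (-2) = 0.

0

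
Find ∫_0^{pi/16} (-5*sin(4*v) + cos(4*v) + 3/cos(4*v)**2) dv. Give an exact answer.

-1/2 + 3*sqrt(2)/4

An antiderivative is F(v) = sin(4*v)/4 + 5*cos(4*v)/4 + 3*tan(4*v)/4.
Then F(pi/16) - F(0) = (3/4 + 3*sqrt(2)/4) - (5/4) = -1/2 + 3*sqrt(2)/4.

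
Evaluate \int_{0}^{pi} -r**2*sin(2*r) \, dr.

pi**2/2

Integrate by parts twice (u = r^2, dv = -sin(2*r) dr).
An antiderivative is F(r) = r**2*cos(2*r)/2 - r*sin(2*r)/2 - cos(2*r)/4.
Then F(pi) - F(0) = (-1/4 + pi**2/2) - (-1/4) = pi**2/2.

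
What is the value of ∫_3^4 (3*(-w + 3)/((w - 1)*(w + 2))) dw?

Factor the denominator: w**2 + w - 2 = (w + 2)(w - 1).
Partial fractions: 3*(-w + 3)/((w - 1)*(w + 2)) = -5/(w + 2) + 2/(w - 1).
An antiderivative is F(w) = 2*log(w - 1) - 5*log(w + 2).
Then F(4) - F(3) = (-5*log(2) - 3*log(3)) - (-5*log(5) + 2*log(2)) = -7*log(2) - 3*log(3) + 5*log(5).

-7*log(2) - 3*log(3) + 5*log(5)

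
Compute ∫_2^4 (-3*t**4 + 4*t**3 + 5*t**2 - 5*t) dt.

-4378/15

By the power rule, an antiderivative is F(t) = -3*t**5/5 + t**4 + 5*t**3/3 - 5*t**2/2.
Then F(4) - F(2) = (-4376/15) - (2/15) = -4378/15.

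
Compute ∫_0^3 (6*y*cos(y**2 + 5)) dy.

-3*sin(5) + 3*sin(14)

Let u = y**2 + 5, so du = 2*y dy. When y = 0, u = 5; when y = 3, u = 14.
The integral becomes 3·∫ cos(u) du from 5 to 14, with antiderivative 3*sin(u).
Back in y: F(y) = 3*sin(y**2 + 5).
Then F(3) - F(0) = (3*sin(14)) - (3*sin(5)) = -3*sin(5) + 3*sin(14).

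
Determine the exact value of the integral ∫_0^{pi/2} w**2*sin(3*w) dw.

Integrate by parts twice (u = w^2, dv = sin(3*w) dw).
An antiderivative is F(w) = -w**2*cos(3*w)/3 + 2*w*sin(3*w)/9 + 2*cos(3*w)/27.
Then F(pi/2) - F(0) = (-pi/9) - (2/27) = -pi/9 - 2/27.

-pi/9 - 2/27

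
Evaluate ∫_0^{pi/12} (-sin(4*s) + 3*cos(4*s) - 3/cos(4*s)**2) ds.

An antiderivative is F(s) = 3*sin(4*s)/4 + cos(4*s)/4 - 3*tan(4*s)/4.
Then F(pi/12) - F(0) = (1/8 - 3*sqrt(3)/8) - (1/4) = -3*sqrt(3)/8 - 1/8.

-3*sqrt(3)/8 - 1/8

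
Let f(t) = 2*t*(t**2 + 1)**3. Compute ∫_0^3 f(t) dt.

Let u = t**2 + 1, so du = 2*t dt. When t = 0, u = 1; when t = 3, u = 10.
The integral becomes ∫ u**3 du from 1 to 10, with antiderivative u**4/4.
Back in t: F(t) = (t**2 + 1)**4/4.
Then F(3) - F(0) = (2500) - (1/4) = 9999/4.

9999/4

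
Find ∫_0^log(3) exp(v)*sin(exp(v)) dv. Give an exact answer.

cos(1) - cos(3)

Let u = exp(v), so du = exp(v) dv. When v = 0, u = 1; when v = log(3), u = 3.
The integral becomes ∫ sin(u) du from 1 to 3, with antiderivative -cos(u).
Back in v: F(v) = -cos(exp(v)).
Then F(log(3)) - F(0) = (-cos(3)) - (-cos(1)) = cos(1) - cos(3).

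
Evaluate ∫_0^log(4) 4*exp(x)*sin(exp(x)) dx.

Let u = exp(x), so du = exp(x) dx. When x = 0, u = 1; when x = log(4), u = 4.
The integral becomes 4·∫ sin(u) du from 1 to 4, with antiderivative -4*cos(u).
Back in x: F(x) = -4*cos(exp(x)).
Then F(log(4)) - F(0) = (-4*cos(4)) - (-4*cos(1)) = 4*cos(1) - 4*cos(4).

4*cos(1) - 4*cos(4)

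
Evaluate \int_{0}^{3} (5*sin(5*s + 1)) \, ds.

cos(1) - cos(16)

Let u = 5*s + 1, so du = 5 ds. When s = 0, u = 1; when s = 3, u = 16.
The integral becomes ∫ sin(u) du from 1 to 16, with antiderivative -cos(u).
Back in s: F(s) = -cos(5*s + 1).
Then F(3) - F(0) = (-cos(16)) - (-cos(1)) = cos(1) - cos(16).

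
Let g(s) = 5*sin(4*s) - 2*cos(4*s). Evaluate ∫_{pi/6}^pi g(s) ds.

-15/8 + sqrt(3)/4

An antiderivative is F(s) = -sin(4*s)/2 - 5*cos(4*s)/4.
Then F(pi) - F(pi/6) = (-5/4) - (5/8 - sqrt(3)/4) = -15/8 + sqrt(3)/4.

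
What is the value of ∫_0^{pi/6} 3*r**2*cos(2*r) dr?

-3*sqrt(3)/8 + sqrt(3)*pi**2/48 + pi/8

Integrate by parts twice (u = r^2, dv = 3*cos(2*r) dr).
An antiderivative is F(r) = 3*r**2*sin(2*r)/2 + 3*r*cos(2*r)/2 - 3*sin(2*r)/4.
Then F(pi/6) - F(0) = (-3*sqrt(3)/8 + sqrt(3)*pi**2/48 + pi/8) - (0) = -3*sqrt(3)/8 + sqrt(3)*pi**2/48 + pi/8.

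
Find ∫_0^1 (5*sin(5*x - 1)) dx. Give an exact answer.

cos(1) - cos(4)

Let u = 5*x - 1, so du = 5 dx. When x = 0, u = -1; when x = 1, u = 4.
The integral becomes ∫ sin(u) du from -1 to 4, with antiderivative -cos(u).
Back in x: F(x) = -cos(5*x - 1).
Then F(1) - F(0) = (-cos(4)) - (-cos(1)) = cos(1) - cos(4).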